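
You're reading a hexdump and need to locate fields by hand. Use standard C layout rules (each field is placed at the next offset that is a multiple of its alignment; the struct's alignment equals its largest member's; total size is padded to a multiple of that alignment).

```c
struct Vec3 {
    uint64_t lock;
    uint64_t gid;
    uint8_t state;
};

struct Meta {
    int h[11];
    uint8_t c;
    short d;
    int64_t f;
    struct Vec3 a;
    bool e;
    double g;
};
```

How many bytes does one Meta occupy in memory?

96 bytes

Vec3: lock at 0 (size 8, align 8) → ends 8; gid at 8 (size 8, align 8) → ends 16; state at 16 (size 1, align 1) → ends 17; tail pad 7 to reach multiple of 8; total 24 bytes, alignment 8
h at 0 (size 44, align 4) → ends 44
c at 44 (size 1, align 1) → ends 45
pad 1 to align 2 for d
d at 46 (size 2, align 2) → ends 48
f at 48 (size 8, align 8) → ends 56
a at 56 (size 24, align 8) → ends 80
e at 80 (size 1, align 1) → ends 81
pad 7 to align 8 for g
g at 88 (size 8, align 8) → ends 96
total 96 bytes, alignment 8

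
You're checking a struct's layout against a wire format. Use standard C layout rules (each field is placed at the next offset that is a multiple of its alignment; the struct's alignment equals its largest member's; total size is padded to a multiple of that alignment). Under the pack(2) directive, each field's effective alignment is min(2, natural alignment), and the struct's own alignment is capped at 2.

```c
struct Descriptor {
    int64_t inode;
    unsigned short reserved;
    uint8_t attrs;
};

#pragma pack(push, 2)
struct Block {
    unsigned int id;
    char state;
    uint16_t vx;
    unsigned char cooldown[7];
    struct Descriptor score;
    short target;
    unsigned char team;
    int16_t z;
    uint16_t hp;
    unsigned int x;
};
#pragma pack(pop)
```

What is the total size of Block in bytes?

44 bytes

Descriptor: 0..8  inode  (8B, 8-aligned); 8..10  reserved  (2B, 2-aligned); 10..11  attrs  (1B, 1-aligned); 11..16  -- tail padding (5B); sizeof = 16, alignof = 8
0..4  id  (4B, 2-aligned)
4..5  state  (1B, 1-aligned)
5..6  -- padding (1B)
6..8  vx  (2B, 2-aligned)
8..15  cooldown  (7B, 1-aligned)
15..16  -- padding (1B)
16..32  score  (16B, 2-aligned)
32..34  target  (2B, 2-aligned)
34..35  team  (1B, 1-aligned)
35..36  -- padding (1B)
36..38  z  (2B, 2-aligned)
38..40  hp  (2B, 2-aligned)
40..44  x  (4B, 2-aligned)
sizeof = 44, alignof = 2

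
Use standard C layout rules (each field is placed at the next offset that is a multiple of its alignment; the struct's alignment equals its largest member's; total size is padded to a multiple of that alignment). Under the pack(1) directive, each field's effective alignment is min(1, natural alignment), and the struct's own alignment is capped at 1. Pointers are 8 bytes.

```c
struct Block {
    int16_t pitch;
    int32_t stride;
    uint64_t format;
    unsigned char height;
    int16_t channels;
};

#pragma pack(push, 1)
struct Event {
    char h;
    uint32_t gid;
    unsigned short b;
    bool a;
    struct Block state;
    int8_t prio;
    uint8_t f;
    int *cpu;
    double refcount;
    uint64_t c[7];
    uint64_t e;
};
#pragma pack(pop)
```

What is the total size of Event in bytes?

Block: @0: pitch [2B, align 2] → 2; +2 pad (align 4); @4: stride [4B, align 4] → 8; @8: format [8B, align 8] → 16; @16: height [1B, align 1] → 17; +1 pad (align 2); @18: channels [2B, align 2] → 20; +4 tail pad (align 8); size 24, align 8
@0: h [1B, align 1] → 1
@1: gid [4B, align 1] → 5
@5: b [2B, align 1] → 7
@7: a [1B, align 1] → 8
@8: state [24B, align 1] → 32
@32: prio [1B, align 1] → 33
@33: f [1B, align 1] → 34
@34: cpu [8B, align 1] → 42
@42: refcount [8B, align 1] → 50
@50: c [56B, align 1] → 106
@106: e [8B, align 1] → 114
size 114, align 1

114 bytes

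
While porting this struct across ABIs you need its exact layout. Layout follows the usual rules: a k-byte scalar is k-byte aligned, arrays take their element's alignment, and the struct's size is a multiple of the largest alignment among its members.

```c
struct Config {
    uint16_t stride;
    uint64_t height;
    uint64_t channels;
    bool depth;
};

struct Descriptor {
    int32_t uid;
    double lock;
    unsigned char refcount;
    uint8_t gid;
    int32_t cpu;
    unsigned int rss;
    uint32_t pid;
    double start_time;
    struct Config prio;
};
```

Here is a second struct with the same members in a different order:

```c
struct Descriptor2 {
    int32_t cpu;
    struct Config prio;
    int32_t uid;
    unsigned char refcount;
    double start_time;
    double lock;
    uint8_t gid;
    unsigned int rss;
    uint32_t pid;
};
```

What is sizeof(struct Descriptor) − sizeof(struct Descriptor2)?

-8

Config: @0: stride [2B, align 2] → 2; +6 pad (align 8); @8: height [8B, align 8] → 16; @16: channels [8B, align 8] → 24; @24: depth [1B, align 1] → 25; +7 tail pad (align 8); size 32, align 8
@0: uid [4B, align 4] → 4
+4 pad (align 8)
@8: lock [8B, align 8] → 16
@16: refcount [1B, align 1] → 17
@17: gid [1B, align 1] → 18
+2 pad (align 4)
@20: cpu [4B, align 4] → 24
@24: rss [4B, align 4] → 28
@28: pid [4B, align 4] → 32
@32: start_time [8B, align 8] → 40
@40: prio [32B, align 8] → 72
size 72, align 8
— Descriptor2 —
@0: cpu [4B, align 4] → 4
+4 pad (align 8)
@8: prio [32B, align 8] → 40
@40: uid [4B, align 4] → 44
@44: refcount [1B, align 1] → 45
+3 pad (align 8)
@48: start_time [8B, align 8] → 56
@56: lock [8B, align 8] → 64
@64: gid [1B, align 1] → 65
+3 pad (align 4)
@68: rss [4B, align 4] → 72
@72: pid [4B, align 4] → 76
+4 tail pad (align 8)
size 80, align 8
72 − 80 = -8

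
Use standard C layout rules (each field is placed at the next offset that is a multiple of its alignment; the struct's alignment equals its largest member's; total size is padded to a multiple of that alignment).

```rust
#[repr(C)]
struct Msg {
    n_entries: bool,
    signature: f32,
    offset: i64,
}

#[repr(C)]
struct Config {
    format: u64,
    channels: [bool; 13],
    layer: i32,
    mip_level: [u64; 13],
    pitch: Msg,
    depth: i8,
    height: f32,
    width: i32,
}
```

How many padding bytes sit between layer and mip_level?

Msg: 0..1  n_entries  (1B, 1-aligned); 1..4  -- padding (3B); 4..8  signature  (4B, 4-aligned); 8..16  offset  (8B, 8-aligned); sizeof = 16, alignof = 8
0..8  format  (8B, 8-aligned)
8..21  channels  (13B, 1-aligned)
21..24  -- padding (3B)
24..28  layer  (4B, 4-aligned)
28..32  -- padding (4B)
32..136  mip_level  (104B, 8-aligned)

4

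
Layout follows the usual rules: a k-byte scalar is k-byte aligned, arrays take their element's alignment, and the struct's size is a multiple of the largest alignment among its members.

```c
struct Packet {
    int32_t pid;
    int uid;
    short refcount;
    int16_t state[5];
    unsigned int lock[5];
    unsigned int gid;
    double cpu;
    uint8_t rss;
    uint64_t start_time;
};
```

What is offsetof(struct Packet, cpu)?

@0: pid [4B, align 4] → 4
@4: uid [4B, align 4] → 8
@8: refcount [2B, align 2] → 10
@10: state [10B, align 2] → 20
@20: lock [20B, align 4] → 40
@40: gid [4B, align 4] → 44
+4 pad (align 8)
@48: cpu [8B, align 8] → 56

48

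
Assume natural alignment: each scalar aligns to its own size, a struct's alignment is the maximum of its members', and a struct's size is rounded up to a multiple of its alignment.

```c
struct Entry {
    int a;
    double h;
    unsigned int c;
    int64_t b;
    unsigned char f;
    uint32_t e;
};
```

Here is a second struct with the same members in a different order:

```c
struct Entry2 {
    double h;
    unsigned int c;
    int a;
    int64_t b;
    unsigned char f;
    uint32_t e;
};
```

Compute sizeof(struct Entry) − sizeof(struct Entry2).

8

0..4  a  (4B, 4-aligned)
4..8  -- padding (4B)
8..16  h  (8B, 8-aligned)
16..20  c  (4B, 4-aligned)
20..24  -- padding (4B)
24..32  b  (8B, 8-aligned)
32..33  f  (1B, 1-aligned)
33..36  -- padding (3B)
36..40  e  (4B, 4-aligned)
sizeof = 40, alignof = 8
— Entry2 —
0..8  h  (8B, 8-aligned)
8..12  c  (4B, 4-aligned)
12..16  a  (4B, 4-aligned)
16..24  b  (8B, 8-aligned)
24..25  f  (1B, 1-aligned)
25..28  -- padding (3B)
28..32  e  (4B, 4-aligned)
sizeof = 32, alignof = 8
40 − 32 = 8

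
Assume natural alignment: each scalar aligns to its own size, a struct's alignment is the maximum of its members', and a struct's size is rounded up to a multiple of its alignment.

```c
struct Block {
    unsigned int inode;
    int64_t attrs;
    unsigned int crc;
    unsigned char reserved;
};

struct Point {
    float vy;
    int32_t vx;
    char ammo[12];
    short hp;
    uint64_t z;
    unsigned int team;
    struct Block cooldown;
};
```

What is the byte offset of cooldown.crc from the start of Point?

56

Block: inode at 0 (size 4, align 4) → ends 4; pad 4 to align 8 for attrs; attrs at 8 (size 8, align 8) → ends 16; crc at 16 (size 4, align 4) → ends 20; reserved at 20 (size 1, align 1) → ends 21; tail pad 3 to reach multiple of 8; total 24 bytes, alignment 8
vy at 0 (size 4, align 4) → ends 4
vx at 4 (size 4, align 4) → ends 8
ammo at 8 (size 12, align 1) → ends 20
hp at 20 (size 2, align 2) → ends 22
pad 2 to align 8 for z
z at 24 (size 8, align 8) → ends 32
team at 32 (size 4, align 4) → ends 36
pad 4 to align 8 for cooldown
cooldown at 40 (size 24, align 8) → ends 64
within Block: crc at 16
40 + 16 = 56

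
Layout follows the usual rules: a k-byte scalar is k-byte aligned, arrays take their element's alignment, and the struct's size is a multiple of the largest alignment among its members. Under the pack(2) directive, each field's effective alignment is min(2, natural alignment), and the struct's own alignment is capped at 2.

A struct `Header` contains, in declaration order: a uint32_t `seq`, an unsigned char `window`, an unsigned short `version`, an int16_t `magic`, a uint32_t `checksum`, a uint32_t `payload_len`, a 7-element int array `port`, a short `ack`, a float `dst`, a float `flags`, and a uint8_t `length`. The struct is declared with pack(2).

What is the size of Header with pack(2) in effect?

0..4  seq  (4B, 2-aligned)
4..5  window  (1B, 1-aligned)
5..6  -- padding (1B)
6..8  version  (2B, 2-aligned)
8..10  magic  (2B, 2-aligned)
10..14  checksum  (4B, 2-aligned)
14..18  payload_len  (4B, 2-aligned)
18..46  port  (28B, 2-aligned)
46..48  ack  (2B, 2-aligned)
48..52  dst  (4B, 2-aligned)
52..56  flags  (4B, 2-aligned)
56..57  length  (1B, 1-aligned)
57..58  -- tail padding (1B)
sizeof = 58, alignof = 2

58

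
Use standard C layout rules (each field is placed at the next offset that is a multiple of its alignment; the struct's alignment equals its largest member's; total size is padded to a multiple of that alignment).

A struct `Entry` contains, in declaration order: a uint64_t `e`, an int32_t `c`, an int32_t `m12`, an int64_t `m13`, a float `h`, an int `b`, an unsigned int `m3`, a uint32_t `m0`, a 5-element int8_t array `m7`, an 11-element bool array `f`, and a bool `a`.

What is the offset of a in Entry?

0..8  e  (8B, 8-aligned)
8..12  c  (4B, 4-aligned)
12..16  m12  (4B, 4-aligned)
16..24  m13  (8B, 8-aligned)
24..28  h  (4B, 4-aligned)
28..32  b  (4B, 4-aligned)
32..36  m3  (4B, 4-aligned)
36..40  m0  (4B, 4-aligned)
40..45  m7  (5B, 1-aligned)
45..56  f  (11B, 1-aligned)
56..57  a  (1B, 1-aligned)

56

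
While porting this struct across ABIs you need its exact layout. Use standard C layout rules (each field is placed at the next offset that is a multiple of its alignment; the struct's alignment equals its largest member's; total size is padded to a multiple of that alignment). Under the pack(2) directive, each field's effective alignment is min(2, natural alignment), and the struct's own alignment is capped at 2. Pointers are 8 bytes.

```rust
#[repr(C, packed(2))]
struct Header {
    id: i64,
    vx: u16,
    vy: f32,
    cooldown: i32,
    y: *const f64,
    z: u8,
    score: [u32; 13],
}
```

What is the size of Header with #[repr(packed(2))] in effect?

80

@0: id [8B, align 2] → 8
@8: vx [2B, align 2] → 10
@10: vy [4B, align 2] → 14
@14: cooldown [4B, align 2] → 18
@18: y [8B, align 2] → 26
@26: z [1B, align 1] → 27
+1 pad (align 2)
@28: score [52B, align 2] → 80
size 80, align 2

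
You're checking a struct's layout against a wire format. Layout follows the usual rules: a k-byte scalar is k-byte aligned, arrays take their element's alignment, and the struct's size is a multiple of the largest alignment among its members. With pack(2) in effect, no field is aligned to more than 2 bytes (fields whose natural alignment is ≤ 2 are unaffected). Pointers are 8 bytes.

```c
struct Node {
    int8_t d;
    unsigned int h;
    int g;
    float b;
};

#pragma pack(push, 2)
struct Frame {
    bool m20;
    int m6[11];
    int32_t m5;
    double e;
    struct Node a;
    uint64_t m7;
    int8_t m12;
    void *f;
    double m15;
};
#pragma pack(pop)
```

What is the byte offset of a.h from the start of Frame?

Node: d at 0 (size 1, align 1) → ends 1; pad 3 to align 4 for h; h at 4 (size 4, align 4) → ends 8; g at 8 (size 4, align 4) → ends 12; b at 12 (size 4, align 4) → ends 16; total 16 bytes, alignment 4
m20 at 0 (size 1, align 1) → ends 1
pad 1 to align 2 for m6
m6 at 2 (size 44, align 2) → ends 46
m5 at 46 (size 4, align 2) → ends 50
e at 50 (size 8, align 2) → ends 58
a at 58 (size 16, align 2) → ends 74
within Node: h at 4
58 + 4 = 62

62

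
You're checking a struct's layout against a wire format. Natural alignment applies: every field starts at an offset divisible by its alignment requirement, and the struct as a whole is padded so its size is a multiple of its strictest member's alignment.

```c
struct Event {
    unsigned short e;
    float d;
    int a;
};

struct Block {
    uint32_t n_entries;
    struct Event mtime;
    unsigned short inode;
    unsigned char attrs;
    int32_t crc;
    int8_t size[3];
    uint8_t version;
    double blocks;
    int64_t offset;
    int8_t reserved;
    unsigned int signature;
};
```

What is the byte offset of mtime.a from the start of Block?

Event: e at 0 (size 2, align 2) → ends 2; pad 2 to align 4 for d; d at 4 (size 4, align 4) → ends 8; a at 8 (size 4, align 4) → ends 12; total 12 bytes, alignment 4
n_entries at 0 (size 4, align 4) → ends 4
mtime at 4 (size 12, align 4) → ends 16
within Event: a at 8
4 + 8 = 12

12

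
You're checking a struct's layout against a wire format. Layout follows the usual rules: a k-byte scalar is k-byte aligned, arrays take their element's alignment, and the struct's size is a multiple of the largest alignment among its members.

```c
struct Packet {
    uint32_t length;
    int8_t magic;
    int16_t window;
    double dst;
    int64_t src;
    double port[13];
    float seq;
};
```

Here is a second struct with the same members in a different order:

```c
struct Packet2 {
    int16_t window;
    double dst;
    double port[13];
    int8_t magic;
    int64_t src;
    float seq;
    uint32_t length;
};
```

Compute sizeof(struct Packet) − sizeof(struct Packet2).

-8

0..4  length  (4B, 4-aligned)
4..5  magic  (1B, 1-aligned)
5..6  -- padding (1B)
6..8  window  (2B, 2-aligned)
8..16  dst  (8B, 8-aligned)
16..24  src  (8B, 8-aligned)
24..128  port  (104B, 8-aligned)
128..132  seq  (4B, 4-aligned)
132..136  -- tail padding (4B)
sizeof = 136, alignof = 8
— Packet2 —
0..2  window  (2B, 2-aligned)
2..8  -- padding (6B)
8..16  dst  (8B, 8-aligned)
16..120  port  (104B, 8-aligned)
120..121  magic  (1B, 1-aligned)
121..128  -- padding (7B)
128..136  src  (8B, 8-aligned)
136..140  seq  (4B, 4-aligned)
140..144  length  (4B, 4-aligned)
sizeof = 144, alignof = 8
136 − 144 = -8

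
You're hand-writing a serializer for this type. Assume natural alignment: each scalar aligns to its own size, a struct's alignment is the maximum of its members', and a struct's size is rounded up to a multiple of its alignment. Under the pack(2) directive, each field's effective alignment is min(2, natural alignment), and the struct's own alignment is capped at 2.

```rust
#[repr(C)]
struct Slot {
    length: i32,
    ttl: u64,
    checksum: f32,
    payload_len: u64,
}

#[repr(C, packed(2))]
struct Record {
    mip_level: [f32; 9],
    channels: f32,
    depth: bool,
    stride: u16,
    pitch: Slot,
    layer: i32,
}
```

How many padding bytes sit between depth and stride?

1

Slot: 0..4  length  (4B, 4-aligned); 4..8  -- padding (4B); 8..16  ttl  (8B, 8-aligned); 16..20  checksum  (4B, 4-aligned); 20..24  -- padding (4B); 24..32  payload_len  (8B, 8-aligned); sizeof = 32, alignof = 8
0..36  mip_level  (36B, 2-aligned)
36..40  channels  (4B, 2-aligned)
40..41  depth  (1B, 1-aligned)
41..42  -- padding (1B)
42..44  stride  (2B, 2-aligned)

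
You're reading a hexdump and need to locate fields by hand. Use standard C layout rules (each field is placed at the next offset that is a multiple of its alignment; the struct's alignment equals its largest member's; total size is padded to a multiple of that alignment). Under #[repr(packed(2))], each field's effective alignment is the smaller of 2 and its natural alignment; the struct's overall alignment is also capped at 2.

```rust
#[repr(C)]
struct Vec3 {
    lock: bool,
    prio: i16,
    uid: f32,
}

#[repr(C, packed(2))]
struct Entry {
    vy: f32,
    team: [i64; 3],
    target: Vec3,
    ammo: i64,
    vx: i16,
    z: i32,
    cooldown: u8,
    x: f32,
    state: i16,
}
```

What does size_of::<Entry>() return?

58 bytes

Vec3: @0: lock [1B, align 1] → 1; +1 pad (align 2); @2: prio [2B, align 2] → 4; @4: uid [4B, align 4] → 8; size 8, align 4
@0: vy [4B, align 2] → 4
@4: team [24B, align 2] → 28
@28: target [8B, align 2] → 36
@36: ammo [8B, align 2] → 44
@44: vx [2B, align 2] → 46
@46: z [4B, align 2] → 50
@50: cooldown [1B, align 1] → 51
+1 pad (align 2)
@52: x [4B, align 2] → 56
@56: state [2B, align 2] → 58
size 58, align 2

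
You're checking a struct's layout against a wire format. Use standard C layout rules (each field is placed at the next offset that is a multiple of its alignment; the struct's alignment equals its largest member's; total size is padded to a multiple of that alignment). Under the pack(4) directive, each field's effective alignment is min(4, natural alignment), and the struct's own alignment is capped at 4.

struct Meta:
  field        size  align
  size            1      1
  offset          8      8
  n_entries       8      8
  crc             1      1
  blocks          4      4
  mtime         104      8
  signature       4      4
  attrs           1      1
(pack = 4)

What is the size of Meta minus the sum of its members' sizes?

9

0..1  size  (1B, 1-aligned)
1..4  -- padding (3B)
4..12  offset  (8B, 4-aligned)
12..20  n_entries  (8B, 4-aligned)
20..21  crc  (1B, 1-aligned)
21..24  -- padding (3B)
24..28  blocks  (4B, 4-aligned)
28..132  mtime  (104B, 4-aligned)
132..136  signature  (4B, 4-aligned)
136..137  attrs  (1B, 1-aligned)
137..140  -- tail padding (3B)
sizeof = 140, alignof = 4
data bytes 131, size 140 → padding 9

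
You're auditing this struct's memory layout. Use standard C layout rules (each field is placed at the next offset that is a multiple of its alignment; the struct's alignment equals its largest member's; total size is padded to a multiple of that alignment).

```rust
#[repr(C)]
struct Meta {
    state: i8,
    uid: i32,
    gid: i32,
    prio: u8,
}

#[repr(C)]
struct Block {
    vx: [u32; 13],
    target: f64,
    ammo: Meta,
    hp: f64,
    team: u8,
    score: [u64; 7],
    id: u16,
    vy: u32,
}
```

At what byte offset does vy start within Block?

156

Meta: state at 0 (size 1, align 1) → ends 1; pad 3 to align 4 for uid; uid at 4 (size 4, align 4) → ends 8; gid at 8 (size 4, align 4) → ends 12; prio at 12 (size 1, align 1) → ends 13; tail pad 3 to reach multiple of 4; total 16 bytes, alignment 4
vx at 0 (size 52, align 4) → ends 52
pad 4 to align 8 for target
target at 56 (size 8, align 8) → ends 64
ammo at 64 (size 16, align 4) → ends 80
hp at 80 (size 8, align 8) → ends 88
team at 88 (size 1, align 1) → ends 89
pad 7 to align 8 for score
score at 96 (size 56, align 8) → ends 152
id at 152 (size 2, align 2) → ends 154
pad 2 to align 4 for vy
vy at 156 (size 4, align 4) → ends 160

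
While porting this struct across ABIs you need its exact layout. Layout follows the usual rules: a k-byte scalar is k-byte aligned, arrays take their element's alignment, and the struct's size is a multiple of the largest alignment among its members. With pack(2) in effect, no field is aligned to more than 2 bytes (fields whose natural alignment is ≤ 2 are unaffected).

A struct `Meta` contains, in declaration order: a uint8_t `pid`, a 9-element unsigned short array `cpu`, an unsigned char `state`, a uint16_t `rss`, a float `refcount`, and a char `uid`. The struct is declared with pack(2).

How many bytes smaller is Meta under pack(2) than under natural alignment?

2

natural layout:
  @0: pid [1B, align 1] → 1
  +1 pad (align 2)
  @2: cpu [18B, align 2] → 20
  @20: state [1B, align 1] → 21
  +1 pad (align 2)
  @22: rss [2B, align 2] → 24
  @24: refcount [4B, align 4] → 28
  @28: uid [1B, align 1] → 29
  +3 tail pad (align 4)
  size 32, align 4
packed(2) layout:
  @0: pid [1B, align 1] → 1
  +1 pad (align 2)
  @2: cpu [18B, align 2] → 20
  @20: state [1B, align 1] → 21
  +1 pad (align 2)
  @22: rss [2B, align 2] → 24
  @24: refcount [4B, align 2] → 28
  @28: uid [1B, align 1] → 29
  +1 tail pad (align 2)
  size 30, align 2
32 − 30 = 2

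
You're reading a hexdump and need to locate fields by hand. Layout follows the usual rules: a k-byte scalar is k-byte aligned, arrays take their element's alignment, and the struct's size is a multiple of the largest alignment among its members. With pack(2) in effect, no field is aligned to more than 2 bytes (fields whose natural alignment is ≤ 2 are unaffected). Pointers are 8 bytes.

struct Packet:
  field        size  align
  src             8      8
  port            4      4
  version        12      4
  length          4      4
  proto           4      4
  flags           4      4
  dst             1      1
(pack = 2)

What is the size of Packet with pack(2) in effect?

0..8  src  (8B, 2-aligned)
8..12  port  (4B, 2-aligned)
12..24  version  (12B, 2-aligned)
24..28  length  (4B, 2-aligned)
28..32  proto  (4B, 2-aligned)
32..36  flags  (4B, 2-aligned)
36..37  dst  (1B, 1-aligned)
37..38  -- tail padding (1B)
sizeof = 38, alignof = 2

38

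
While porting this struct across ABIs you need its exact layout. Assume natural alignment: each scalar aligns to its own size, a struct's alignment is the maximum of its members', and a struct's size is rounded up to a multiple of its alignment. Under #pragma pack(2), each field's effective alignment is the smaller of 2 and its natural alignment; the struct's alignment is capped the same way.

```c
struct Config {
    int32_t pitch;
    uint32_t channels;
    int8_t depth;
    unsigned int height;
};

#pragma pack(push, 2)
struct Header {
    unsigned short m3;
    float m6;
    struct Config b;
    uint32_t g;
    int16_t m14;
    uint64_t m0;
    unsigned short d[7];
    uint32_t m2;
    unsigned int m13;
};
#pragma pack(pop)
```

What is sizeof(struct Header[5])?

290

Config: pitch at 0 (size 4, align 4) → ends 4; channels at 4 (size 4, align 4) → ends 8; depth at 8 (size 1, align 1) → ends 9; pad 3 to align 4 for height; height at 12 (size 4, align 4) → ends 16; total 16 bytes, alignment 4
m3 at 0 (size 2, align 2) → ends 2
m6 at 2 (size 4, align 2) → ends 6
b at 6 (size 16, align 2) → ends 22
g at 22 (size 4, align 2) → ends 26
m14 at 26 (size 2, align 2) → ends 28
m0 at 28 (size 8, align 2) → ends 36
d at 36 (size 14, align 2) → ends 50
m2 at 50 (size 4, align 2) → ends 54
m13 at 54 (size 4, align 2) → ends 58
total 58 bytes, alignment 2
array of 5: 5 × 58 = 290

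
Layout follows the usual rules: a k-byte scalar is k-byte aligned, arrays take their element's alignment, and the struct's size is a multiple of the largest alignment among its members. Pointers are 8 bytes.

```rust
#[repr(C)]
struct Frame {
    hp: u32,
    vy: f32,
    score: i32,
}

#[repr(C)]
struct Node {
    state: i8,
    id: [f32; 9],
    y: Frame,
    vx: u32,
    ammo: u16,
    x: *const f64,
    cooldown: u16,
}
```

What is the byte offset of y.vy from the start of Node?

Frame: @0: hp [4B, align 4] → 4; @4: vy [4B, align 4] → 8; @8: score [4B, align 4] → 12; size 12, align 4
@0: state [1B, align 1] → 1
+3 pad (align 4)
@4: id [36B, align 4] → 40
@40: y [12B, align 4] → 52
within Frame: vy at 4
40 + 4 = 44

44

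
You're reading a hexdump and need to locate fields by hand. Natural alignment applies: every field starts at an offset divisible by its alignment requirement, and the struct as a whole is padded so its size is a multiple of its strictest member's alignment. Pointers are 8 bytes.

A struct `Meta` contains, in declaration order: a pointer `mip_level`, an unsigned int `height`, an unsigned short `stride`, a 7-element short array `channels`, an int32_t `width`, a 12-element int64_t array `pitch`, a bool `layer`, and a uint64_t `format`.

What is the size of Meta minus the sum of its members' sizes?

mip_level at 0 (size 8, align 8) → ends 8
height at 8 (size 4, align 4) → ends 12
stride at 12 (size 2, align 2) → ends 14
channels at 14 (size 14, align 2) → ends 28
width at 28 (size 4, align 4) → ends 32
pitch at 32 (size 96, align 8) → ends 128
layer at 128 (size 1, align 1) → ends 129
pad 7 to align 8 for format
format at 136 (size 8, align 8) → ends 144
total 144 bytes, alignment 8
data bytes 137, size 144 → padding 7

7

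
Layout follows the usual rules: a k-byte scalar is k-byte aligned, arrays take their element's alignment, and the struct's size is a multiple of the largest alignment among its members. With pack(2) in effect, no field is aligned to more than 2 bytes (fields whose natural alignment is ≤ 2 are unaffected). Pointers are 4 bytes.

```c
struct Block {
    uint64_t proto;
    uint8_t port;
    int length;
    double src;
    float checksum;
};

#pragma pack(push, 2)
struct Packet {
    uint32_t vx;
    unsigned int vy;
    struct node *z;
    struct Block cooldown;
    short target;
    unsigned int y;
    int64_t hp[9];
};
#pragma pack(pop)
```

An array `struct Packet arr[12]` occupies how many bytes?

1464

Block: @0: proto [8B, align 8] → 8; @8: port [1B, align 1] → 9; +3 pad (align 4); @12: length [4B, align 4] → 16; @16: src [8B, align 8] → 24; @24: checksum [4B, align 4] → 28; +4 tail pad (align 8); size 32, align 8
@0: vx [4B, align 2] → 4
@4: vy [4B, align 2] → 8
@8: z [4B, align 2] → 12
@12: cooldown [32B, align 2] → 44
@44: target [2B, align 2] → 46
@46: y [4B, align 2] → 50
@50: hp [72B, align 2] → 122
size 122, align 2
array of 12: 12 × 122 = 1464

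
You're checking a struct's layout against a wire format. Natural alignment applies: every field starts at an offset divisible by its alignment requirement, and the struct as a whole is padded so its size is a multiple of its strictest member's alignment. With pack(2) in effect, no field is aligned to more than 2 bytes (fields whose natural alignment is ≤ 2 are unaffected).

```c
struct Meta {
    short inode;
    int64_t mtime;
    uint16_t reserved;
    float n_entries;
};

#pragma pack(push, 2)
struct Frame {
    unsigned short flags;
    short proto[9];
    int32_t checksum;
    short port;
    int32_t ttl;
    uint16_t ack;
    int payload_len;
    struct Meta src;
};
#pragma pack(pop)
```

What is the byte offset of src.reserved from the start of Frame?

52

Meta: inode at 0 (size 2, align 2) → ends 2; pad 6 to align 8 for mtime; mtime at 8 (size 8, align 8) → ends 16; reserved at 16 (size 2, align 2) → ends 18; pad 2 to align 4 for n_entries; n_entries at 20 (size 4, align 4) → ends 24; total 24 bytes, alignment 8
flags at 0 (size 2, align 2) → ends 2
proto at 2 (size 18, align 2) → ends 20
checksum at 20 (size 4, align 2) → ends 24
port at 24 (size 2, align 2) → ends 26
ttl at 26 (size 4, align 2) → ends 30
ack at 30 (size 2, align 2) → ends 32
payload_len at 32 (size 4, align 2) → ends 36
src at 36 (size 24, align 2) → ends 60
within Meta: reserved at 16
36 + 16 = 52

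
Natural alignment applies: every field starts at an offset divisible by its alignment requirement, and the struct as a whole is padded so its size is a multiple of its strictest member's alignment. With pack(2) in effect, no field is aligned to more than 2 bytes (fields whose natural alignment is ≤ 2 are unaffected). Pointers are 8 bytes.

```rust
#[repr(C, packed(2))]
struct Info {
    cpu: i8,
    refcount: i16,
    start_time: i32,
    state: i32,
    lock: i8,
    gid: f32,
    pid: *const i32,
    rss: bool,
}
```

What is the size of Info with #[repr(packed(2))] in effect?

28

@0: cpu [1B, align 1] → 1
+1 pad (align 2)
@2: refcount [2B, align 2] → 4
@4: start_time [4B, align 2] → 8
@8: state [4B, align 2] → 12
@12: lock [1B, align 1] → 13
+1 pad (align 2)
@14: gid [4B, align 2] → 18
@18: pid [8B, align 2] → 26
@26: rss [1B, align 1] → 27
+1 tail pad (align 2)
size 28, align 2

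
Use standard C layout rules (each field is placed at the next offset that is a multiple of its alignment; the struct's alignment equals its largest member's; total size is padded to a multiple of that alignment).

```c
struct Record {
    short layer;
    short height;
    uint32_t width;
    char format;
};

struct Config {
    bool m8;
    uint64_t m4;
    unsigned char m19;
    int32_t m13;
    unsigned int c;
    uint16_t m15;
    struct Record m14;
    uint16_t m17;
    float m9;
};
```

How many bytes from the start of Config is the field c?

24

Record: layer at 0 (size 2, align 2) → ends 2; height at 2 (size 2, align 2) → ends 4; width at 4 (size 4, align 4) → ends 8; format at 8 (size 1, align 1) → ends 9; tail pad 3 to reach multiple of 4; total 12 bytes, alignment 4
m8 at 0 (size 1, align 1) → ends 1
pad 7 to align 8 for m4
m4 at 8 (size 8, align 8) → ends 16
m19 at 16 (size 1, align 1) → ends 17
pad 3 to align 4 for m13
m13 at 20 (size 4, align 4) → ends 24
c at 24 (size 4, align 4) → ends 28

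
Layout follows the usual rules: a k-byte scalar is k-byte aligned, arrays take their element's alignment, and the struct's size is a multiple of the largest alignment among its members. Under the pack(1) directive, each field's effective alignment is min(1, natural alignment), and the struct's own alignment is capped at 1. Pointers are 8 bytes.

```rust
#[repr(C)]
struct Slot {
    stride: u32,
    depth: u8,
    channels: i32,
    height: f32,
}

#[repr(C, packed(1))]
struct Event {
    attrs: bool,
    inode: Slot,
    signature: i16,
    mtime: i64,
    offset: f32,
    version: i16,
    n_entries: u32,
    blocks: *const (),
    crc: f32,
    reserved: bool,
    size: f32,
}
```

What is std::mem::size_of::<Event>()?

Slot: stride at 0 (size 4, align 4) → ends 4; depth at 4 (size 1, align 1) → ends 5; pad 3 to align 4 for channels; channels at 8 (size 4, align 4) → ends 12; height at 12 (size 4, align 4) → ends 16; total 16 bytes, alignment 4
attrs at 0 (size 1, align 1) → ends 1
inode at 1 (size 16, align 1) → ends 17
signature at 17 (size 2, align 1) → ends 19
mtime at 19 (size 8, align 1) → ends 27
offset at 27 (size 4, align 1) → ends 31
version at 31 (size 2, align 1) → ends 33
n_entries at 33 (size 4, align 1) → ends 37
blocks at 37 (size 8, align 1) → ends 45
crc at 45 (size 4, align 1) → ends 49
reserved at 49 (size 1, align 1) → ends 50
size at 50 (size 4, align 1) → ends 54
total 54 bytes, alignment 1

54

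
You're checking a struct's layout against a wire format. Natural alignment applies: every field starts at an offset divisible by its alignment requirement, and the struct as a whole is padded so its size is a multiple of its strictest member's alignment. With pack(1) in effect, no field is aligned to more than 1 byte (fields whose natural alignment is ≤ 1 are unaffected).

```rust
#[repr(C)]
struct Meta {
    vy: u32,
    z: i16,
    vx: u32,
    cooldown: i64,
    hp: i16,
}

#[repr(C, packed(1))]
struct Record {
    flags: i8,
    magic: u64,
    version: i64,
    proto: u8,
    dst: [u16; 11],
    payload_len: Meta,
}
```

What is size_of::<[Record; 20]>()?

Meta: @0: vy [4B, align 4] → 4; @4: z [2B, align 2] → 6; +2 pad (align 4); @8: vx [4B, align 4] → 12; +4 pad (align 8); @16: cooldown [8B, align 8] → 24; @24: hp [2B, align 2] → 26; +6 tail pad (align 8); size 32, align 8
@0: flags [1B, align 1] → 1
@1: magic [8B, align 1] → 9
@9: version [8B, align 1] → 17
@17: proto [1B, align 1] → 18
@18: dst [22B, align 1] → 40
@40: payload_len [32B, align 1] → 72
size 72, align 1
array of 20: 20 × 72 = 1440

1440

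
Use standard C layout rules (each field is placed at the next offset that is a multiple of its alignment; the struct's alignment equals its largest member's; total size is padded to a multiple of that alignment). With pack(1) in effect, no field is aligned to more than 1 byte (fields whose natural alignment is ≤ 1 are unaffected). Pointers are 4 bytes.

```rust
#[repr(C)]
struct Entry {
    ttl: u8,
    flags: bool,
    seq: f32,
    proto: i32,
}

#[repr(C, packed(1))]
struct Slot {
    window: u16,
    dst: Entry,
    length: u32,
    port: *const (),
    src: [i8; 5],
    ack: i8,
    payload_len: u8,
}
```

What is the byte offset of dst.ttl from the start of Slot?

Entry: 0..1  ttl  (1B, 1-aligned); 1..2  flags  (1B, 1-aligned); 2..4  -- padding (2B); 4..8  seq  (4B, 4-aligned); 8..12  proto  (4B, 4-aligned); sizeof = 12, alignof = 4
0..2  window  (2B, 1-aligned)
2..14  dst  (12B, 1-aligned)
within Entry: ttl at 0
2 + 0 = 2

2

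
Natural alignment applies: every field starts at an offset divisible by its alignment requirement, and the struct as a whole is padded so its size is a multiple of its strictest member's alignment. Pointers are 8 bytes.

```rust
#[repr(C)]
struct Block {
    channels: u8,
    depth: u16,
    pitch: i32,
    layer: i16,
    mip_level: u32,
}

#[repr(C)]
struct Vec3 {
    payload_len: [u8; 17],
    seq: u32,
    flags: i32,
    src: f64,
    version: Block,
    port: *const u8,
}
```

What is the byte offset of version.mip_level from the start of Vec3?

Block: channels at 0 (size 1, align 1) → ends 1; pad 1 to align 2 for depth; depth at 2 (size 2, align 2) → ends 4; pitch at 4 (size 4, align 4) → ends 8; layer at 8 (size 2, align 2) → ends 10; pad 2 to align 4 for mip_level; mip_level at 12 (size 4, align 4) → ends 16; total 16 bytes, alignment 4
payload_len at 0 (size 17, align 1) → ends 17
pad 3 to align 4 for seq
seq at 20 (size 4, align 4) → ends 24
flags at 24 (size 4, align 4) → ends 28
pad 4 to align 8 for src
src at 32 (size 8, align 8) → ends 40
version at 40 (size 16, align 4) → ends 56
within Block: mip_level at 12
40 + 12 = 52

52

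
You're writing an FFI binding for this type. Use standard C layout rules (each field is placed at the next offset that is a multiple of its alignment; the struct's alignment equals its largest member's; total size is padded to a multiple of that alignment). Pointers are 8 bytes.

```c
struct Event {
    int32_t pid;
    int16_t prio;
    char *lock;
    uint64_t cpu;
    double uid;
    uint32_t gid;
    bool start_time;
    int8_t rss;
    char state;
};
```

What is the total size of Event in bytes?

40

@0: pid [4B, align 4] → 4
@4: prio [2B, align 2] → 6
+2 pad (align 8)
@8: lock [8B, align 8] → 16
@16: cpu [8B, align 8] → 24
@24: uid [8B, align 8] → 32
@32: gid [4B, align 4] → 36
@36: start_time [1B, align 1] → 37
@37: rss [1B, align 1] → 38
@38: state [1B, align 1] → 39
+1 tail pad (align 8)
size 40, align 8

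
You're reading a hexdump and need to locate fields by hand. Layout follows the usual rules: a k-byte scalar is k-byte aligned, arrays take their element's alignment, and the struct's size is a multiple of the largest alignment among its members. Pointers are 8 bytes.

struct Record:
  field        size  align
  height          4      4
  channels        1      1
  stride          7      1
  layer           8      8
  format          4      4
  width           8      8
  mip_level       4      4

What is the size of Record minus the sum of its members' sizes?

12

@0: height [4B, align 4] → 4
@4: channels [1B, align 1] → 5
@5: stride [7B, align 1] → 12
+4 pad (align 8)
@16: layer [8B, align 8] → 24
@24: format [4B, align 4] → 28
+4 pad (align 8)
@32: width [8B, align 8] → 40
@40: mip_level [4B, align 4] → 44
+4 tail pad (align 8)
size 48, align 8
data bytes 36, size 48 → padding 12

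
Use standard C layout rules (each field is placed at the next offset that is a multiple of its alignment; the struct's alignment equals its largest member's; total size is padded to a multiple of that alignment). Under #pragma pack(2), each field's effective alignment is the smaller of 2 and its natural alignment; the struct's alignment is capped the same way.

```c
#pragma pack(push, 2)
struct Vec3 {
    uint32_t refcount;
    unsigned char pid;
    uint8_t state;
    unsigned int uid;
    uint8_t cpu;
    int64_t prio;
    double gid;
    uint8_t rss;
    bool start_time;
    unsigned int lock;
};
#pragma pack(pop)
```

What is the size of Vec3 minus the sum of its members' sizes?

@0: refcount [4B, align 2] → 4
@4: pid [1B, align 1] → 5
@5: state [1B, align 1] → 6
@6: uid [4B, align 2] → 10
@10: cpu [1B, align 1] → 11
+1 pad (align 2)
@12: prio [8B, align 2] → 20
@20: gid [8B, align 2] → 28
@28: rss [1B, align 1] → 29
@29: start_time [1B, align 1] → 30
@30: lock [4B, align 2] → 34
size 34, align 2
data bytes 33, size 34 → padding 1

1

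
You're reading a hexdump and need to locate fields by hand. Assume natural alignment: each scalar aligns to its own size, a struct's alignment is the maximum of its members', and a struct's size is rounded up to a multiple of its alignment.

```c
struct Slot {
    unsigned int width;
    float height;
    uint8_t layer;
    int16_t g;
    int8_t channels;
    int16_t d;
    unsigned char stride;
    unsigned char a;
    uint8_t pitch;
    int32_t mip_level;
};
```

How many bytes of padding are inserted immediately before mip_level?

1

@0: width [4B, align 4] → 4
@4: height [4B, align 4] → 8
@8: layer [1B, align 1] → 9
+1 pad (align 2)
@10: g [2B, align 2] → 12
@12: channels [1B, align 1] → 13
+1 pad (align 2)
@14: d [2B, align 2] → 16
@16: stride [1B, align 1] → 17
@17: a [1B, align 1] → 18
@18: pitch [1B, align 1] → 19
+1 pad (align 4)
@20: mip_level [4B, align 4] → 24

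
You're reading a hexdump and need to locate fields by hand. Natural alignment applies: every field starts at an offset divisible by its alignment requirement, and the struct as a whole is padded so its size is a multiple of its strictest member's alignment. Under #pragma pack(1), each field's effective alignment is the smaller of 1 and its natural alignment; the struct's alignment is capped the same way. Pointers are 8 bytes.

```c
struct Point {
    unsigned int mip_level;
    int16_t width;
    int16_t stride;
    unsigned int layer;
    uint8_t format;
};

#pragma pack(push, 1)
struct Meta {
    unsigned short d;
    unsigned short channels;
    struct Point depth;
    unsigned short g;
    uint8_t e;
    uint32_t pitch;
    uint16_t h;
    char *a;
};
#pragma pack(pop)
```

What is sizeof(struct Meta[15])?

555

Point: mip_level at 0 (size 4, align 4) → ends 4; width at 4 (size 2, align 2) → ends 6; stride at 6 (size 2, align 2) → ends 8; layer at 8 (size 4, align 4) → ends 12; format at 12 (size 1, align 1) → ends 13; tail pad 3 to reach multiple of 4; total 16 bytes, alignment 4
d at 0 (size 2, align 1) → ends 2
channels at 2 (size 2, align 1) → ends 4
depth at 4 (size 16, align 1) → ends 20
g at 20 (size 2, align 1) → ends 22
e at 22 (size 1, align 1) → ends 23
pitch at 23 (size 4, align 1) → ends 27
h at 27 (size 2, align 1) → ends 29
a at 29 (size 8, align 1) → ends 37
total 37 bytes, alignment 1
array of 15: 15 × 37 = 555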